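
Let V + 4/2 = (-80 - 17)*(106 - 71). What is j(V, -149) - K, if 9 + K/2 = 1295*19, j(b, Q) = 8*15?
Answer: -49072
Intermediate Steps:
V = -3397 (V = -2 + (-80 - 17)*(106 - 71) = -2 - 97*35 = -2 - 3395 = -3397)
j(b, Q) = 120
K = 49192 (K = -18 + 2*(1295*19) = -18 + 2*24605 = -18 + 49210 = 49192)
j(V, -149) - K = 120 - 1*49192 = 120 - 49192 = -49072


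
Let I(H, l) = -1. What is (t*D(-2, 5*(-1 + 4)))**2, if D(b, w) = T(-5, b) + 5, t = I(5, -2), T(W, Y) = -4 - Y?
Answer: 9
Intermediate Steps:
t = -1
D(b, w) = 1 - b (D(b, w) = (-4 - b) + 5 = 1 - b)
(t*D(-2, 5*(-1 + 4)))**2 = (-(1 - 1*(-2)))**2 = (-(1 + 2))**2 = (-1*3)**2 = (-3)**2 = 9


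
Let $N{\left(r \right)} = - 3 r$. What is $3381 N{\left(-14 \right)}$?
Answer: $142002$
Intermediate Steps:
$3381 N{\left(-14 \right)} = 3381 \left(\left(-3\right) \left(-14\right)\right) = 3381 \cdot 42 = 142002$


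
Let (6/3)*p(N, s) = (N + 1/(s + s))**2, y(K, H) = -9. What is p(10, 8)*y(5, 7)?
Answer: -233289/512 ≈ -455.64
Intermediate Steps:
p(N, s) = (N + 1/(2*s))**2/2 (p(N, s) = (N + 1/(s + s))**2/2 = (N + 1/(2*s))**2/2)
p(10, 8)*y(5, 7) = ((1/8)*(1 + 2*10*8)**2/8**2)*(-9) = ((1/8)*(1/64)*(1 + 160)**2)*(-9) = ((1/8)*(1/64)*161**2)*(-9) = ((1/8)*(1/64)*25921)*(-9) = (25921/512)*(-9) = -233289/512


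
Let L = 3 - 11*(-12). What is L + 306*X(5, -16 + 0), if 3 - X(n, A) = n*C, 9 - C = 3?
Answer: -8127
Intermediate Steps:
C = 6 (C = 9 - 1*3 = 9 - 3 = 6)
X(n, A) = 3 - 6*n (X(n, A) = 3 - n*6 = 3 - 6*n)
L = 135 (L = 3 + 132 = 135)
L + 306*X(5, -16 + 0) = 135 + 306*(3 - 6*5) = 135 + 306*(3 - 30) = 135 + 306*(-27) = 135 - 8262 = -8127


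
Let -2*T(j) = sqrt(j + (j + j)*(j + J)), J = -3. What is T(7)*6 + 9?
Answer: 9 - 9*sqrt(7) ≈ -14.812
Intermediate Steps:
T(j) = -sqrt(j + 2*j*(-3 + j))/2 (T(j) = -sqrt(j + (j + j)*(j - 3))/2 = -sqrt(j + (2*j)*(-3 + j))/2 = -sqrt(j + 2*j*(-3 + j))/2)
T(7)*6 + 9 = -sqrt(7)*sqrt(-5 + 2*7)/2*6 + 9 = -sqrt(7)*sqrt(-5 + 14)/2*6 + 9 = -3*sqrt(7)/2*6 + 9 = -9*sqrt(7) + 9 = 9 - 9*sqrt(7)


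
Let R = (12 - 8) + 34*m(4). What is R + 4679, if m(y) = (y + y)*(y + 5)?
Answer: 7131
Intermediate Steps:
m(y) = 2*y*(5 + y) (m(y) = (2*y)*(5 + y) = 2*y*(5 + y))
R = 2452 (R = (12 - 8) + 34*(2*4*(5 + 4)) = 4 + 34*(2*4*9) = 4 + 34*72 = 4 + 2448 = 2452)
R + 4679 = 2452 + 4679 = 7131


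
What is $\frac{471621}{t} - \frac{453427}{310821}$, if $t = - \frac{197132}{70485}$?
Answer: $- \frac{10332465153599249}{61272765372} \approx -1.6863 \cdot 10^{5}$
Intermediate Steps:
$t = - \frac{197132}{70485}$ ($t = \left(-197132\right) \frac{1}{70485} = - \frac{197132}{70485} \approx -2.7968$)
$\frac{471621}{t} - \frac{453427}{310821} = \frac{471621}{- \frac{197132}{70485}} - \frac{453427}{310821} = 471621 \left(- \frac{70485}{197132}\right) - \frac{453427}{310821} = - \frac{33242206185}{197132} - \frac{453427}{310821} = - \frac{10332465153599249}{61272765372}$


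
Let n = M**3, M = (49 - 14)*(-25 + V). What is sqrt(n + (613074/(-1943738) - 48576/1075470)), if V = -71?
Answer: I*sqrt(9513537202608472247406687974645)/15836605355 ≈ 1.9476e+5*I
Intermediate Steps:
M = -3360 (M = (49 - 14)*(-25 - 71) = 35*(-96) = -3360)
n = -37933056000 (n = (-3360)**3 = -37933056000)
sqrt(n + (613074/(-1943738) - 48576/1075470)) = sqrt(-37933056000 + (613074/(-1943738) - 48576/1075470)) = sqrt(-37933056000 + (613074*(-1/1943738) - 48576*1/1075470)) = sqrt(-37933056000 + (-306537/971869 - 736/16295)) = sqrt(-37933056000 - 5710315999/15836605355) = sqrt(-600730837786825195999/15836605355) = I*sqrt(9513537202608472247406687974645)/15836605355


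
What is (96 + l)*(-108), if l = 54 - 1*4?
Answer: -15768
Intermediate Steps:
l = 50 (l = 54 - 4 = 50)
(96 + l)*(-108) = (96 + 50)*(-108) = 146*(-108) = -15768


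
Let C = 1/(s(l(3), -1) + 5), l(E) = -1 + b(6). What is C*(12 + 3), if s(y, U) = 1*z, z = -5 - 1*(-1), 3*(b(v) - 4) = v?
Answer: 15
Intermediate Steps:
b(v) = 4 + v/3
z = -4 (z = -5 + 1 = -4)
l(E) = 5 (l(E) = -1 + (4 + (⅓)*6) = -1 + (4 + 2) = -1 + 6 = 5)
s(y, U) = -4 (s(y, U) = 1*(-4) = -4)
C = 1 (C = 1/(-4 + 5) = 1/1 = 1)
C*(12 + 3) = 1*(12 + 3) = 1*15 = 15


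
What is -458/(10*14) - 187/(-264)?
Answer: -2153/840 ≈ -2.5631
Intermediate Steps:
-458/(10*14) - 187/(-264) = -458/140 - 187*(-1/264) = -458*1/140 + 17/24 = -229/70 + 17/24 = -2153/840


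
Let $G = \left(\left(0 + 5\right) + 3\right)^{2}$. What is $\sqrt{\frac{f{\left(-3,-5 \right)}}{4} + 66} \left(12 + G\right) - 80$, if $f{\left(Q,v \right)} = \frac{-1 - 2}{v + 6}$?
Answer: $-80 + 114 \sqrt{29} \approx 533.91$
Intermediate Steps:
$f{\left(Q,v \right)} = - \frac{3}{6 + v}$
$G = 64$ ($G = \left(5 + 3\right)^{2} = 8^{2} = 64$)
$\sqrt{\frac{f{\left(-3,-5 \right)}}{4} + 66} \left(12 + G\right) - 80 = \sqrt{\frac{\left(-3\right) \frac{1}{6 - 5}}{4} + 66} \left(12 + 64\right) - 80 = \sqrt{- \frac{3}{1} \cdot \frac{1}{4} + 66} \cdot 76 - 80 = \sqrt{\left(-3\right) 1 \cdot \frac{1}{4} + 66} \cdot 76 - 80 = \sqrt{\left(-3\right) \frac{1}{4} + 66} \cdot 76 - 80 = \sqrt{- \frac{3}{4} + 66} \cdot 76 - 80 = \sqrt{\frac{261}{4}} \cdot 76 - 80 = \frac{3 \sqrt{29}}{2} \cdot 76 - 80 = 114 \sqrt{29} - 80 = -80 + 114 \sqrt{29}$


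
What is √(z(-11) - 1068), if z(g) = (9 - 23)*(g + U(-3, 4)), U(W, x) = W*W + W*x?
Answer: 2*I*√218 ≈ 29.53*I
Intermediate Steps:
U(W, x) = W² + W*x
z(g) = 42 - 14*g (z(g) = (9 - 23)*(g - 3*(-3 + 4)) = -14*(g - 3*1) = -14*(g - 3) = -14*(-3 + g) = 42 - 14*g)
√(z(-11) - 1068) = √((42 - 14*(-11)) - 1068) = √((42 + 154) - 1068) = √(196 - 1068) = √(-872) = 2*I*√218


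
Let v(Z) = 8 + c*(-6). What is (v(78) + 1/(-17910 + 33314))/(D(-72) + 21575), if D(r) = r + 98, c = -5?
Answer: 585353/332741804 ≈ 0.0017592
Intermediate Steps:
D(r) = 98 + r
v(Z) = 38 (v(Z) = 8 - 5*(-6) = 8 + 30 = 38)
(v(78) + 1/(-17910 + 33314))/(D(-72) + 21575) = (38 + 1/(-17910 + 33314))/((98 - 72) + 21575) = (38 + 1/15404)/(26 + 21575) = (38 + 1/15404)/21601 = (585353/15404)*(1/21601) = 585353/332741804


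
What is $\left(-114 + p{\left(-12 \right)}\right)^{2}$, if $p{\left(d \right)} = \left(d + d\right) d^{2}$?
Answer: $12744900$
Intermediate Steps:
$p{\left(d \right)} = 2 d^{3}$ ($p{\left(d \right)} = 2 d d^{2} = 2 d^{3}$)
$\left(-114 + p{\left(-12 \right)}\right)^{2} = \left(-114 + 2 \left(-12\right)^{3}\right)^{2} = \left(-114 + 2 \left(-1728\right)\right)^{2} = \left(-114 - 3456\right)^{2} = \left(-3570\right)^{2} = 12744900$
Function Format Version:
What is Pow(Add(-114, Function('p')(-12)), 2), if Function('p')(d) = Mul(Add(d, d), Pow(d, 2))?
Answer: 12744900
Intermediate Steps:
Function('p')(d) = Mul(2, Pow(d, 3)) (Function('p')(d) = Mul(Mul(2, d), Pow(d, 2)) = Mul(2, Pow(d, 3)))
Pow(Add(-114, Function('p')(-12)), 2) = Pow(Add(-114, Mul(2, Pow(-12, 3))), 2) = Pow(Add(-114, Mul(2, -1728)), 2) = Pow(Add(-114, -3456), 2) = Pow(-3570, 2) = 12744900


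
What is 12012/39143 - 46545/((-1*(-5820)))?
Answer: -8984621/1168268 ≈ -7.6905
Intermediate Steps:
12012/39143 - 46545/((-1*(-5820))) = 12012*(1/39143) - 46545/5820 = 924/3011 - 46545*1/5820 = 924/3011 - 3103/388 = -8984621/1168268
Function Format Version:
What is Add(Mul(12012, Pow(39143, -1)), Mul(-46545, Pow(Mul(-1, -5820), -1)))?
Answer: Rational(-8984621, 1168268) ≈ -7.6905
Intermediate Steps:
Add(Mul(12012, Pow(39143, -1)), Mul(-46545, Pow(Mul(-1, -5820), -1))) = Add(Mul(12012, Rational(1, 39143)), Mul(-46545, Pow(5820, -1))) = Add(Rational(924, 3011), Mul(-46545, Rational(1, 5820))) = Add(Rational(924, 3011), Rational(-3103, 388)) = Rational(-8984621, 1168268)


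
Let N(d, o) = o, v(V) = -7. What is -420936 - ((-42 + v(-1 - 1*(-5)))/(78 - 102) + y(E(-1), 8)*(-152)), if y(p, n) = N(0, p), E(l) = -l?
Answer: -10098865/24 ≈ -4.2079e+5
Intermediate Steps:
y(p, n) = p
-420936 - ((-42 + v(-1 - 1*(-5)))/(78 - 102) + y(E(-1), 8)*(-152)) = -420936 - ((-42 - 7)/(78 - 102) - 1*(-1)*(-152)) = -420936 - (-49/(-24) + 1*(-152)) = -420936 - (-49*(-1/24) - 152) = -420936 - (49/24 - 152) = -420936 - 1*(-3599/24) = -420936 + 3599/24 = -10098865/24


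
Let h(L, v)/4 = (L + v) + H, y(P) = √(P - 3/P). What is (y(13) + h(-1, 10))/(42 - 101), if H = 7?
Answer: -64/59 - √2158/767 ≈ -1.1453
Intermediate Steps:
h(L, v) = 28 + 4*L + 4*v (h(L, v) = 4*((L + v) + 7) = 4*(7 + L + v) = 28 + 4*L + 4*v)
(y(13) + h(-1, 10))/(42 - 101) = (√(13 - 3/13) + (28 + 4*(-1) + 4*10))/(42 - 101) = (√(13 - 3*1/13) + (28 - 4 + 40))/(-59) = -(√(13 - 3/13) + 64)/59 = -(√(166/13) + 64)/59 = -(√2158/13 + 64)/59 = -(64 + √2158/13)/59 = -64/59 - √2158/767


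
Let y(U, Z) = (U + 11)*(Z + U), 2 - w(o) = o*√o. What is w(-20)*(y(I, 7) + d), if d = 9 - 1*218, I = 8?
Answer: 152 + 3040*I*√5 ≈ 152.0 + 6797.6*I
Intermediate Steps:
w(o) = 2 - o^(3/2) (w(o) = 2 - o*√o = 2 - o^(3/2))
y(U, Z) = (11 + U)*(U + Z)
d = -209 (d = 9 - 218 = -209)
w(-20)*(y(I, 7) + d) = (2 - (-20)^(3/2))*((8² + 11*8 + 11*7 + 8*7) - 209) = (2 - (-40)*I*√5)*((64 + 88 + 77 + 56) - 209) = (2 + 40*I*√5)*(285 - 209) = (2 + 40*I*√5)*76 = 152 + 3040*I*√5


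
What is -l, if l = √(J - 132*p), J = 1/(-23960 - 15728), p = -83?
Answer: -√35655381614/1804 ≈ -104.67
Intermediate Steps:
J = -1/39688 (J = 1/(-39688) = -1/39688 ≈ -2.5197e-5)
l = √35655381614/1804 (l = √(-1/39688 - 132*(-83)) = √(-1/39688 + 10956) = √(434821727/39688) = √35655381614/1804 ≈ 104.67)
-l = -√35655381614/1804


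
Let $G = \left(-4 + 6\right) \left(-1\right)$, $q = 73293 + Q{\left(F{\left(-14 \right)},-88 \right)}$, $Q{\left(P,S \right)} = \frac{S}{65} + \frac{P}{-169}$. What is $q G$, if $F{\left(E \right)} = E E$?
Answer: $- \frac{123860922}{845} \approx -1.4658 \cdot 10^{5}$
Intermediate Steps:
$F{\left(E \right)} = E^{2}$
$Q{\left(P,S \right)} = - \frac{P}{169} + \frac{S}{65}$ ($Q{\left(P,S \right)} = S \frac{1}{65} + P \left(- \frac{1}{169}\right) = \frac{S}{65} - \frac{P}{169} = - \frac{P}{169} + \frac{S}{65}$)
$q = \frac{61930461}{845}$ ($q = 73293 + \left(- \frac{\left(-14\right)^{2}}{169} + \frac{1}{65} \left(-88\right)\right) = 73293 - \frac{2124}{845} = \frac{61930461}{845} \approx 73291.0$)
$G = -2$ ($G = 2 \left(-1\right) = -2$)
$q G = \frac{61930461}{845} \left(-2\right) = - \frac{123860922}{845}$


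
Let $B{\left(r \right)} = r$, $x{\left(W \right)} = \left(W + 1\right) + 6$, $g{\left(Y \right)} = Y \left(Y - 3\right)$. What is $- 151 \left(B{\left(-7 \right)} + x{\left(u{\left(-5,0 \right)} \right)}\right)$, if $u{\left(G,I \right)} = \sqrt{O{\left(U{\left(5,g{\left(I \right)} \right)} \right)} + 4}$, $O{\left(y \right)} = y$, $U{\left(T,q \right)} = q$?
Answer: $-302$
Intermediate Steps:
$g{\left(Y \right)} = Y \left(-3 + Y\right)$
$u{\left(G,I \right)} = \sqrt{4 + I \left(-3 + I\right)}$ ($u{\left(G,I \right)} = \sqrt{I \left(-3 + I\right) + 4} = \sqrt{4 + I \left(-3 + I\right)}$)
$x{\left(W \right)} = 7 + W$ ($x{\left(W \right)} = \left(1 + W\right) + 6 = 7 + W$)
$- 151 \left(B{\left(-7 \right)} + x{\left(u{\left(-5,0 \right)} \right)}\right) = - 151 \left(-7 + \left(7 + \sqrt{4 + 0 \left(-3 + 0\right)}\right)\right) = - 151 \left(-7 + \left(7 + \sqrt{4 + 0 \left(-3\right)}\right)\right) = - 151 \left(-7 + \left(7 + \sqrt{4 + 0}\right)\right) = - 151 \left(-7 + \left(7 + \sqrt{4}\right)\right) = - 151 \left(-7 + \left(7 + 2\right)\right) = - 151 \left(-7 + 9\right) = \left(-151\right) 2 = -302$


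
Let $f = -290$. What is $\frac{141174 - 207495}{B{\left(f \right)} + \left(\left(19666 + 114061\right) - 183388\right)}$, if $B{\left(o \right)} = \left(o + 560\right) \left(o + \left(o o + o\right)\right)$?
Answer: $- \frac{66321}{22500739} \approx -0.0029475$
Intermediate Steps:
$B{\left(o \right)} = \left(560 + o\right) \left(o^{2} + 2 o\right)$ ($B{\left(o \right)} = \left(560 + o\right) \left(o + \left(o^{2} + o\right)\right) = \left(560 + o\right) \left(o + \left(o + o^{2}\right)\right) = \left(560 + o\right) \left(o^{2} + 2 o\right)$)
$\frac{141174 - 207495}{B{\left(f \right)} + \left(\left(19666 + 114061\right) - 183388\right)} = \frac{141174 - 207495}{- 290 \left(1120 + \left(-290\right)^{2} + 562 \left(-290\right)\right) + \left(\left(19666 + 114061\right) - 183388\right)} = - \frac{66321}{- 290 \left(1120 + 84100 - 162980\right) + \left(133727 - 183388\right)} = - \frac{66321}{\left(-290\right) \left(-77760\right) - 49661} = - \frac{66321}{22550400 - 49661} = - \frac{66321}{22500739}$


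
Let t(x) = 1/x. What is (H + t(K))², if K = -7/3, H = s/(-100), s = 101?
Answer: 1014049/490000 ≈ 2.0695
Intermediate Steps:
H = -101/100 (H = 101/(-100) = 101*(-1/100) = -101/100 ≈ -1.0100)
K = -7/3 (K = -7*⅓ = -7/3 ≈ -2.3333)
(H + t(K))² = (-101/100 + 1/(-7/3))² = (-101/100 - 3/7)² = (-1007/700)² = 1014049/490000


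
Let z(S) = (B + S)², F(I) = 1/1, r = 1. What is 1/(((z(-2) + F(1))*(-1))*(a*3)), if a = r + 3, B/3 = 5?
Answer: -1/2040 ≈ -0.00049020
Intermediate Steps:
B = 15 (B = 3*5 = 15)
a = 4 (a = 1 + 3 = 4)
F(I) = 1
z(S) = (15 + S)²
1/(((z(-2) + F(1))*(-1))*(a*3)) = 1/((((15 - 2)² + 1)*(-1))*(4*3)) = 1/(((13² + 1)*(-1))*12) = 1/(((169 + 1)*(-1))*12) = 1/((170*(-1))*12) = 1/(-170*12) = 1/(-2040) = -1/2040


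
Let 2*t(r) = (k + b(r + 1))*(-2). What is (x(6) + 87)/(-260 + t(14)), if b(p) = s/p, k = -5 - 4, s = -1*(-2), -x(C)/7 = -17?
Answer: -3090/3767 ≈ -0.82028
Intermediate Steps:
x(C) = 119 (x(C) = -7*(-17) = 119)
s = 2
k = -9
b(p) = 2/p
t(r) = 9 - 2/(1 + r) (t(r) = ((-9 + 2/(r + 1))*(-2))/2 = ((-9 + 2/(1 + r))*(-2))/2 = (18 - 4/(1 + r))/2 = 9 - 2/(1 + r))
(x(6) + 87)/(-260 + t(14)) = (119 + 87)/(-260 + (7 + 9*14)/(1 + 14)) = 206/(-260 + (7 + 126)/15) = 206/(-260 + (1/15)*133) = 206/(-260 + 133/15) = 206/(-3767/15) = 206*(-15/3767) = -3090/3767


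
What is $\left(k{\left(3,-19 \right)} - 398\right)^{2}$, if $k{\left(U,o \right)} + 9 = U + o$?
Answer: $178929$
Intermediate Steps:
$k{\left(U,o \right)} = -9 + U + o$ ($k{\left(U,o \right)} = -9 + \left(U + o\right) = -9 + U + o$)
$\left(k{\left(3,-19 \right)} - 398\right)^{2} = \left(\left(-9 + 3 - 19\right) - 398\right)^{2} = \left(-25 - 398\right)^{2} = \left(-423\right)^{2} = 178929$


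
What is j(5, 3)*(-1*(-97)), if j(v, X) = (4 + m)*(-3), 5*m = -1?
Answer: -5529/5 ≈ -1105.8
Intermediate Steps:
m = -1/5 (m = (1/5)*(-1) = -1/5 ≈ -0.20000)
j(v, X) = -57/5 (j(v, X) = (4 - 1/5)*(-3) = (19/5)*(-3) = -57/5)
j(5, 3)*(-1*(-97)) = -(-57)*(-97)/5 = -57/5*97 = -5529/5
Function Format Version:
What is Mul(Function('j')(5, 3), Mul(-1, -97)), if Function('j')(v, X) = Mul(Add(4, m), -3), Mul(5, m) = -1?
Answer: Rational(-5529, 5) ≈ -1105.8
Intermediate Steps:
m = Rational(-1, 5) (m = Mul(Rational(1, 5), -1) = Rational(-1, 5) ≈ -0.20000)
Function('j')(v, X) = Rational(-57, 5) (Function('j')(v, X) = Mul(Add(4, Rational(-1, 5)), -3) = Mul(Rational(19, 5), -3) = Rational(-57, 5))
Mul(Function('j')(5, 3), Mul(-1, -97)) = Mul(Rational(-57, 5), Mul(-1, -97)) = Mul(Rational(-57, 5), 97) = Rational(-5529, 5)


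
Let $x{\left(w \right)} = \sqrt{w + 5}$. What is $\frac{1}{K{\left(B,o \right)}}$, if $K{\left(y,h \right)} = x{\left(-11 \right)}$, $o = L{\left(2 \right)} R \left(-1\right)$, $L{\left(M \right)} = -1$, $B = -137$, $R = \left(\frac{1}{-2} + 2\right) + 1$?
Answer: $- \frac{i \sqrt{6}}{6} \approx - 0.40825 i$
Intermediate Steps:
$R = \frac{5}{2}$ ($R = \left(- \frac{1}{2} + 2\right) + 1 = \frac{3}{2} + 1 = \frac{5}{2} \approx 2.5$)
$o = \frac{5}{2}$ ($o = \left(-1\right) \frac{5}{2} \left(-1\right) = \left(- \frac{5}{2}\right) \left(-1\right) = \frac{5}{2} \approx 2.5$)
$x{\left(w \right)} = \sqrt{5 + w}$
$K{\left(y,h \right)} = i \sqrt{6}$ ($K{\left(y,h \right)} = \sqrt{5 - 11} = \sqrt{-6} = i \sqrt{6}$)
$\frac{1}{K{\left(B,o \right)}} = \frac{1}{i \sqrt{6}} = - \frac{i \sqrt{6}}{6}$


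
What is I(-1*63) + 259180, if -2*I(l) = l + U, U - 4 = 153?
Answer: 259133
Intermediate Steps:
U = 157 (U = 4 + 153 = 157)
I(l) = -157/2 - l/2 (I(l) = -(l + 157)/2 = -(157 + l)/2 = -157/2 - l/2)
I(-1*63) + 259180 = (-157/2 - (-1)*63/2) + 259180 = (-157/2 - 1/2*(-63)) + 259180 = (-157/2 + 63/2) + 259180 = -47 + 259180 = 259133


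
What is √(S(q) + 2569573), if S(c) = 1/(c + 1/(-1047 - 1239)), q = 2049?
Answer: √56376374545508143555/4684013 ≈ 1603.0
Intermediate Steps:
S(c) = 1/(-1/2286 + c) (S(c) = 1/(c + 1/(-2286)) = 1/(c - 1/2286) = 1/(-1/2286 + c))
√(S(q) + 2569573) = √(2286/(-1 + 2286*2049) + 2569573) = √(2286/(-1 + 4684014) + 2569573) = √(2286/4684013 + 2569573) = √(12035913338735/4684013) = √56376374545508143555/4684013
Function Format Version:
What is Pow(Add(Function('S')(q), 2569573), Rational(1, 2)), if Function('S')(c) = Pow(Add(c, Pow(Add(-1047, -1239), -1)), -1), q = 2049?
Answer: Mul(Rational(1, 4684013), Pow(56376374545508143555, Rational(1, 2))) ≈ 1603.0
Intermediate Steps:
Function('S')(c) = Pow(Add(Rational(-1, 2286), c), -1) (Function('S')(c) = Pow(Add(c, Pow(-2286, -1)), -1) = Pow(Add(c, Rational(-1, 2286)), -1) = Pow(Add(Rational(-1, 2286), c), -1))
Pow(Add(Function('S')(q), 2569573), Rational(1, 2)) = Pow(Add(Mul(2286, Pow(Add(-1, Mul(2286, 2049)), -1)), 2569573), Rational(1, 2)) = Pow(Add(Mul(2286, Pow(Add(-1, 4684014), -1)), 2569573), Rational(1, 2)) = Pow(Add(Mul(2286, Pow(4684013, -1)), 2569573), Rational(1, 2)) = Pow(Add(Mul(2286, Rational(1, 4684013)), 2569573), Rational(1, 2)) = Pow(Add(Rational(2286, 4684013), 2569573), Rational(1, 2)) = Pow(Rational(12035913338735, 4684013), Rational(1, 2)) = Mul(Rational(1, 4684013), Pow(56376374545508143555, Rational(1, 2)))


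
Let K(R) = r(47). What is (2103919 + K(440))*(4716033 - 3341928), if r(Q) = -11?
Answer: 2890990502340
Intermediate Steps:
K(R) = -11
(2103919 + K(440))*(4716033 - 3341928) = (2103919 - 11)*(4716033 - 3341928) = 2103908*1374105 = 2890990502340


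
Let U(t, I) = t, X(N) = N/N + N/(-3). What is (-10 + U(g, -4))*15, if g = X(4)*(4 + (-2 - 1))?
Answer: -155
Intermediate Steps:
X(N) = 1 - N/3 (X(N) = 1 + N*(-⅓) = 1 - N/3)
g = -⅓ (g = (1 - ⅓*4)*(4 + (-2 - 1)) = (1 - 4/3)*(4 - 3) = -⅓*1 = -⅓ ≈ -0.33333)
(-10 + U(g, -4))*15 = (-10 - ⅓)*15 = -31/3*15 = -155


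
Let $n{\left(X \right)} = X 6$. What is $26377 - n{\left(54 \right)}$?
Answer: $26053$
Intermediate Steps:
$n{\left(X \right)} = 6 X$
$26377 - n{\left(54 \right)} = 26377 - 6 \cdot 54 = 26377 - 324 = 26053$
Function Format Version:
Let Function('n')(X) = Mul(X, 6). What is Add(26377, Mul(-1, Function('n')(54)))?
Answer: 26053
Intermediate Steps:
Function('n')(X) = Mul(6, X)
Add(26377, Mul(-1, Function('n')(54))) = Add(26377, Mul(-1, Mul(6, 54))) = Add(26377, Mul(-1, 324)) = Add(26377, -324) = 26053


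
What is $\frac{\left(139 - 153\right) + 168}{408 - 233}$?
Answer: $\frac{22}{25} \approx 0.88$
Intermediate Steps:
$\frac{\left(139 - 153\right) + 168}{408 - 233} = \frac{-14 + 168}{175} = 154 \cdot \frac{1}{175} = \frac{22}{25}$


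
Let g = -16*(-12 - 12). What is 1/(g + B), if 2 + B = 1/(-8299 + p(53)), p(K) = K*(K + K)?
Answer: 2681/1024141 ≈ 0.0026178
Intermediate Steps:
p(K) = 2*K² (p(K) = K*(2*K) = 2*K²)
g = 384 (g = -16*(-24) = 384)
B = -5363/2681 (B = -2 + 1/(-8299 + 2*53²) = -2 + 1/(-8299 + 2*2809) = -2 + 1/(-8299 + 5618) = -2 + 1/(-2681) = -2 - 1/2681 = -5363/2681 ≈ -2.0004)
1/(g + B) = 1/(384 - 5363/2681) = 1/(1024141/2681) = 2681/1024141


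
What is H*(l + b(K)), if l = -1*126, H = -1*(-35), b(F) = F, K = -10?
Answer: -4760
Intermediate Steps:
H = 35
l = -126
H*(l + b(K)) = 35*(-126 - 10) = 35*(-136) = -4760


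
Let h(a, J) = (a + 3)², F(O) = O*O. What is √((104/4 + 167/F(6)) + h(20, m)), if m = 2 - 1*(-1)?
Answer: √20147/6 ≈ 23.657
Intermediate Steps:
F(O) = O²
m = 3 (m = 2 + 1 = 3)
h(a, J) = (3 + a)²
√((104/4 + 167/F(6)) + h(20, m)) = √((104/4 + 167/(6²)) + (3 + 20)²) = √((104*(¼) + 167/36) + 23²) = √((26 + 167*(1/36)) + 529) = √((26 + 167/36) + 529) = √(1103/36 + 529) = √(20147/36) = √20147/6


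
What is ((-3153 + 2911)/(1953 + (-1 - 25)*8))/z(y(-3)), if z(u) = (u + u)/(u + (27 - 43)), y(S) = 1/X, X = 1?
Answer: 363/349 ≈ 1.0401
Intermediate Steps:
y(S) = 1 (y(S) = 1/1 = 1)
z(u) = 2*u/(-16 + u) (z(u) = (2*u)/(u - 16) = (2*u)/(-16 + u) = 2*u/(-16 + u))
((-3153 + 2911)/(1953 + (-1 - 25)*8))/z(y(-3)) = ((-3153 + 2911)/(1953 + (-1 - 25)*8))/((2*1/(-16 + 1))) = (-242/(1953 - 26*8))/((2*1/(-15))) = (-242/(1953 - 208))/((2*1*(-1/15))) = (-242/1745)/(-2/15) = -242*1/1745*(-15/2) = -242/1745*(-15/2) = 363/349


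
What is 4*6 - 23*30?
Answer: -666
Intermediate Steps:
4*6 - 23*30 = 24 - 690 = -666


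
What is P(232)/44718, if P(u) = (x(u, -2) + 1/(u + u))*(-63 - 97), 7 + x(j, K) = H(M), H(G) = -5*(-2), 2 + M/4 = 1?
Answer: -6965/648411 ≈ -0.010742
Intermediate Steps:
M = -4 (M = -8 + 4*1 = -8 + 4 = -4)
H(G) = 10
x(j, K) = 3 (x(j, K) = -7 + 10 = 3)
P(u) = -480 - 80/u (P(u) = (3 + 1/(u + u))*(-63 - 97) = (3 + 1/(2*u))*(-160) = -480 - 80/u)
P(232)/44718 = (-480 - 80/232)/44718 = (-480 - 80*1/232)*(1/44718) = (-480 - 10/29)*(1/44718) = -13930/29*1/44718 = -6965/648411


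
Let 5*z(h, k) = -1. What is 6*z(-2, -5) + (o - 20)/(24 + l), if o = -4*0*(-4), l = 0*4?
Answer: -61/30 ≈ -2.0333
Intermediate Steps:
l = 0
z(h, k) = -⅕ (z(h, k) = (⅕)*(-1) = -⅕)
o = 0 (o = 0*(-4) = 0)
6*z(-2, -5) + (o - 20)/(24 + l) = 6*(-⅕) + (0 - 20)/(24 + 0) = -6/5 - 20/24 = -6/5 - 20*1/24 = -6/5 - ⅚ = -61/30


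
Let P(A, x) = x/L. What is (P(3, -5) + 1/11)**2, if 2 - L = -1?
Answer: 2704/1089 ≈ 2.4830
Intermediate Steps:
L = 3 (L = 2 - 1*(-1) = 2 + 1 = 3)
P(A, x) = x/3
(P(3, -5) + 1/11)**2 = ((1/3)*(-5) + 1/11)**2 = (-5/3 + 1/11)**2 = (-52/33)**2 = 2704/1089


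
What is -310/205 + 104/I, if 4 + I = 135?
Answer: -3858/5371 ≈ -0.71830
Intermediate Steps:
I = 131 (I = -4 + 135 = 131)
-310/205 + 104/I = -310/205 + 104/131 = -310*1/205 + 104*(1/131) = -62/41 + 104/131 = -3858/5371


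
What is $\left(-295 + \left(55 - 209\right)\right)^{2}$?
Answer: $201601$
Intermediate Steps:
$\left(-295 + \left(55 - 209\right)\right)^{2} = \left(-295 - 154\right)^{2} = \left(-449\right)^{2} = 201601$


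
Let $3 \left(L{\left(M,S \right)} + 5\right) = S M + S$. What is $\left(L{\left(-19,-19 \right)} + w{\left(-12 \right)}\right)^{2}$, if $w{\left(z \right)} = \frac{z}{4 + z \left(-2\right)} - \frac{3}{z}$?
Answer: $\frac{9284209}{784} \approx 11842.0$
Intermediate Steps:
$w{\left(z \right)} = - \frac{3}{z} + \frac{z}{4 - 2 z}$ ($w{\left(z \right)} = \frac{z}{4 - 2 z} - \frac{3}{z} = - \frac{3}{z} + \frac{z}{4 - 2 z}$)
$L{\left(M,S \right)} = -5 + \frac{S}{3} + \frac{M S}{3}$ ($L{\left(M,S \right)} = -5 + \frac{S M + S}{3} = -5 + \frac{M S + S}{3} = -5 + \frac{S + M S}{3} = -5 + \left(\frac{S}{3} + \frac{M S}{3}\right) = -5 + \frac{S}{3} + \frac{M S}{3}$)
$\left(L{\left(-19,-19 \right)} + w{\left(-12 \right)}\right)^{2} = \left(\left(-5 + \frac{1}{3} \left(-19\right) + \frac{1}{3} \left(-19\right) \left(-19\right)\right) + \frac{12 - \left(-12\right)^{2} - -72}{2 \left(-12\right) \left(-2 - 12\right)}\right)^{2} = \left(\left(-5 - \frac{19}{3} + \frac{361}{3}\right) + \frac{1}{2} \left(- \frac{1}{12}\right) \frac{1}{-14} \left(12 - 144 + 72\right)\right)^{2} = \left(109 + \frac{1}{2} \left(- \frac{1}{12}\right) \left(- \frac{1}{14}\right) \left(12 - 144 + 72\right)\right)^{2} = \left(109 + \frac{1}{2} \left(- \frac{1}{12}\right) \left(- \frac{1}{14}\right) \left(-60\right)\right)^{2} = \left(109 - \frac{5}{28}\right)^{2} = \left(\frac{3047}{28}\right)^{2} = \frac{9284209}{784}$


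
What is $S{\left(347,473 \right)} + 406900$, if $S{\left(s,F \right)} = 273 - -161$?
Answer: $407334$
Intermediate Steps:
$S{\left(s,F \right)} = 434$ ($S{\left(s,F \right)} = 273 + 161 = 434$)
$S{\left(347,473 \right)} + 406900 = 434 + 406900 = 407334$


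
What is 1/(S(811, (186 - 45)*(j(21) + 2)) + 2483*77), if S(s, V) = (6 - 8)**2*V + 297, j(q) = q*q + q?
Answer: 1/453184 ≈ 2.2066e-6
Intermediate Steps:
j(q) = q + q**2 (j(q) = q**2 + q = q + q**2)
S(s, V) = 297 + 4*V (S(s, V) = (-2)**2*V + 297 = 4*V + 297 = 297 + 4*V)
1/(S(811, (186 - 45)*(j(21) + 2)) + 2483*77) = 1/((297 + 4*((186 - 45)*(21*(1 + 21) + 2))) + 2483*77) = 1/((297 + 4*(141*(21*22 + 2))) + 191191) = 1/((297 + 4*(141*(462 + 2))) + 191191) = 1/((297 + 4*(141*464)) + 191191) = 1/((297 + 4*65424) + 191191) = 1/((297 + 261696) + 191191) = 1/(261993 + 191191) = 1/453184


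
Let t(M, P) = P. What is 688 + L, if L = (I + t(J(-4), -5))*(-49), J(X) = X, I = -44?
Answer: 3089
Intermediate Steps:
L = 2401 (L = (-44 - 5)*(-49) = -49*(-49) = 2401)
688 + L = 688 + 2401 = 3089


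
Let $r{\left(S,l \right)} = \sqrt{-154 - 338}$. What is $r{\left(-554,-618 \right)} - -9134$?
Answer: $9134 + 2 i \sqrt{123} \approx 9134.0 + 22.181 i$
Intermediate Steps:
$r{\left(S,l \right)} = 2 i \sqrt{123}$ ($r{\left(S,l \right)} = \sqrt{-492} = 2 i \sqrt{123}$)
$r{\left(-554,-618 \right)} - -9134 = 2 i \sqrt{123} - -9134 = 2 i \sqrt{123} + 9134 = 9134 + 2 i \sqrt{123}$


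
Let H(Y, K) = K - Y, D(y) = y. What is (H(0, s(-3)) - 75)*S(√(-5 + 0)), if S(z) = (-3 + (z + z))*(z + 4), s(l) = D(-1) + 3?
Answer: 1606 - 365*I*√5 ≈ 1606.0 - 816.17*I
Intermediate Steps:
s(l) = 2 (s(l) = -1 + 3 = 2)
S(z) = (-3 + 2*z)*(4 + z)
(H(0, s(-3)) - 75)*S(√(-5 + 0)) = ((2 - 1*0) - 75)*(-12 + 2*(√(-5 + 0))² + 5*√(-5 + 0)) = ((2 + 0) - 75)*(-12 + 2*(√(-5))² + 5*√(-5)) = (2 - 75)*(-12 + 2*(I*√5)² + 5*(I*√5)) = -73*(-12 + 2*(-5) + 5*I*√5) = -73*(-12 - 10 + 5*I*√5) = -73*(-22 + 5*I*√5) = 1606 - 365*I*√5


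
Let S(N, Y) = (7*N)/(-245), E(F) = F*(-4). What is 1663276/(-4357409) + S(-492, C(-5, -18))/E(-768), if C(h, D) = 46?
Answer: -2103471313/5577483520 ≈ -0.37714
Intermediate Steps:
E(F) = -4*F
S(N, Y) = -N/35 (S(N, Y) = (7*N)*(-1/245) = -N/35)
1663276/(-4357409) + S(-492, C(-5, -18))/E(-768) = 1663276/(-4357409) + (-1/35*(-492))/((-4*(-768))) = 1663276*(-1/4357409) + (492/35)/3072 = -1663276/4357409 + (492/35)*(1/3072) = -1663276/4357409 + 41/8960 = -2103471313/5577483520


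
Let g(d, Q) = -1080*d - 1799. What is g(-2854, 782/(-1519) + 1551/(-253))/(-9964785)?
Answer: -3080521/9964785 ≈ -0.30914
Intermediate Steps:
g(d, Q) = -1799 - 1080*d
g(-2854, 782/(-1519) + 1551/(-253))/(-9964785) = (-1799 - 1080*(-2854))/(-9964785) = (-1799 + 3082320)*(-1/9964785) = 3080521*(-1/9964785) = -3080521/9964785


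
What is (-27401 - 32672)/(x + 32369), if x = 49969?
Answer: -60073/82338 ≈ -0.72959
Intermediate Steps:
(-27401 - 32672)/(x + 32369) = (-27401 - 32672)/(49969 + 32369) = -60073/82338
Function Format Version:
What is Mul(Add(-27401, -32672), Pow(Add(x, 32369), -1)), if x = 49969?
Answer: Rational(-60073, 82338) ≈ -0.72959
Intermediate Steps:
Mul(Add(-27401, -32672), Pow(Add(x, 32369), -1)) = Mul(Add(-27401, -32672), Pow(Add(49969, 32369), -1)) = Mul(-60073, Pow(82338, -1)) = Mul(-60073, Rational(1, 82338)) = Rational(-60073, 82338)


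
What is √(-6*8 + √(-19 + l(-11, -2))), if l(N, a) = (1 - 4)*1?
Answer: √(-48 + I*√22) ≈ 0.3381 + 6.9364*I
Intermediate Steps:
l(N, a) = -3 (l(N, a) = -3*1 = -3)
√(-6*8 + √(-19 + l(-11, -2))) = √(-6*8 + √(-19 - 3)) = √(-48 + √(-22)) = √(-48 + I*√22)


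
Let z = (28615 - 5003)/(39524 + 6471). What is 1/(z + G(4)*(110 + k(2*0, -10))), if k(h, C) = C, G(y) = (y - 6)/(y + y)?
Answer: -45995/1126263 ≈ -0.040839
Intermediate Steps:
G(y) = (-6 + y)/(2*y) (G(y) = (-6 + y)/((2*y)) = (-6 + y)*(1/(2*y)) = (-6 + y)/(2*y))
z = 23612/45995 ≈ 0.51336
1/(z + G(4)*(110 + k(2*0, -10))) = 1/(23612/45995 + ((½)*(-6 + 4)/4)*(110 - 10)) = 1/(23612/45995 + ((½)*(¼)*(-2))*100) = 1/(23612/45995 - ¼*100) = 1/(23612/45995 - 25) = 1/(-1126263/45995) = -45995/1126263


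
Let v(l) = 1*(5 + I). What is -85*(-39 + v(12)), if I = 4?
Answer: 2550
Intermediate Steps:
v(l) = 9 (v(l) = 1*(5 + 4) = 1*9 = 9)
-85*(-39 + v(12)) = -85*(-39 + 9) = -85*(-30) = 2550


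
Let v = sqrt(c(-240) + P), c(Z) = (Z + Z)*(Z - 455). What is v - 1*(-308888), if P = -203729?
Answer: 308888 + sqrt(129871) ≈ 3.0925e+5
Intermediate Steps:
c(Z) = 2*Z*(-455 + Z) (c(Z) = (2*Z)*(-455 + Z) = 2*Z*(-455 + Z))
v = sqrt(129871) (v = sqrt(2*(-240)*(-455 - 240) - 203729) = sqrt(2*(-240)*(-695) - 203729) = sqrt(333600 - 203729) = sqrt(129871) ≈ 360.38)
v - 1*(-308888) = sqrt(129871) - 1*(-308888) = sqrt(129871) + 308888 = 308888 + sqrt(129871)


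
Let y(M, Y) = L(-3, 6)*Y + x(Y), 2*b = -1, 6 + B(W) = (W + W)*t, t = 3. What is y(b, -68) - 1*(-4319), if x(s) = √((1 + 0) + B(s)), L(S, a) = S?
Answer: 4523 + I*√413 ≈ 4523.0 + 20.322*I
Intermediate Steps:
B(W) = -6 + 6*W (B(W) = -6 + (W + W)*3 = -6 + (2*W)*3 = -6 + 6*W)
b = -½ (b = (½)*(-1) = -½ ≈ -0.50000)
x(s) = √(-5 + 6*s) (x(s) = √((1 + 0) + (-6 + 6*s)) = √(1 + (-6 + 6*s)) = √(-5 + 6*s))
y(M, Y) = √(-5 + 6*Y) - 3*Y (y(M, Y) = -3*Y + √(-5 + 6*Y) = √(-5 + 6*Y) - 3*Y)
y(b, -68) - 1*(-4319) = (√(-5 + 6*(-68)) - 3*(-68)) - 1*(-4319) = (√(-5 - 408) + 204) + 4319 = (√(-413) + 204) + 4319 = (I*√413 + 204) + 4319 = (204 + I*√413) + 4319 = 4523 + I*√413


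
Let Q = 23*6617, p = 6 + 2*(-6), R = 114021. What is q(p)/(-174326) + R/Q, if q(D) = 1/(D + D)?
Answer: 238522050343/318370179192 ≈ 0.74920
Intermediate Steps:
p = -6 (p = 6 - 12 = -6)
Q = 152191
q(D) = 1/(2*D)
q(p)/(-174326) + R/Q = ((½)/(-6))/(-174326) + 114021/152191 = ((½)*(-⅙))*(-1/174326) + 114021*(1/152191) = -1/12*(-1/174326) + 114021/152191 = 1/2091912 + 114021/152191 = 238522050343/318370179192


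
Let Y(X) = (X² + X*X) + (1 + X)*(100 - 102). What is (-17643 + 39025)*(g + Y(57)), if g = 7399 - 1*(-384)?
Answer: 302876030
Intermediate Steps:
Y(X) = -2 - 2*X + 2*X² (Y(X) = (X² + X²) + (1 + X)*(-2) = 2*X² + (-2 - 2*X) = -2 - 2*X + 2*X²)
g = 7783 (g = 7399 + 384 = 7783)
(-17643 + 39025)*(g + Y(57)) = (-17643 + 39025)*(7783 + (-2 - 2*57 + 2*57²)) = 21382*(7783 + (-2 - 114 + 2*3249)) = 21382*(7783 + (-2 - 114 + 6498)) = 21382*(7783 + 6382) = 21382*14165 = 302876030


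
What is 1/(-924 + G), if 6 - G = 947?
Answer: -1/1865 ≈ -0.00053619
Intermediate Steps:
G = -941 (G = 6 - 1*947 = 6 - 947 = -941)
1/(-924 + G) = 1/(-924 - 941) = 1/(-1865) = -1/1865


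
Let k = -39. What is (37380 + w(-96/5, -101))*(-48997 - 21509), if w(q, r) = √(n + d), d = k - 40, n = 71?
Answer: -2635514280 - 141012*I*√2 ≈ -2.6355e+9 - 1.9942e+5*I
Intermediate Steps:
d = -79 (d = -39 - 40 = -79)
w(q, r) = 2*I*√2 (w(q, r) = √(71 - 79) = √(-8) = 2*I*√2)
(37380 + w(-96/5, -101))*(-48997 - 21509) = (37380 + 2*I*√2)*(-48997 - 21509) = (37380 + 2*I*√2)*(-70506) = -2635514280 - 141012*I*√2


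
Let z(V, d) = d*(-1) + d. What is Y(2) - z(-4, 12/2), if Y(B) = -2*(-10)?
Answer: 20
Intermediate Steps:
Y(B) = 20
z(V, d) = 0 (z(V, d) = -d + d = 0)
Y(2) - z(-4, 12/2) = 20 - 1*0 = 20 + 0 = 20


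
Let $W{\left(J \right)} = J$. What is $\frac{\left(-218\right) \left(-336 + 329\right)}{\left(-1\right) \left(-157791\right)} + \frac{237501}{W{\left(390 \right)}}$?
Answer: $\frac{12492038477}{20512830} \approx 608.99$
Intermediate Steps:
$\frac{\left(-218\right) \left(-336 + 329\right)}{\left(-1\right) \left(-157791\right)} + \frac{237501}{W{\left(390 \right)}} = \frac{\left(-218\right) \left(-336 + 329\right)}{\left(-1\right) \left(-157791\right)} + \frac{237501}{390} = \frac{\left(-218\right) \left(-7\right)}{157791} + 237501 \cdot \frac{1}{390} = 1526 \cdot \frac{1}{157791} + \frac{79167}{130} = \frac{1526}{157791} + \frac{79167}{130} = \frac{12492038477}{20512830}$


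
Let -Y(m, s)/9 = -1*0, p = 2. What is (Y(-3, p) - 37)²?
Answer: 1369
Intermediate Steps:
Y(m, s) = 0 (Y(m, s) = -(-9)*0 = -9*0 = 0)
(Y(-3, p) - 37)² = (0 - 37)² = (-37)² = 1369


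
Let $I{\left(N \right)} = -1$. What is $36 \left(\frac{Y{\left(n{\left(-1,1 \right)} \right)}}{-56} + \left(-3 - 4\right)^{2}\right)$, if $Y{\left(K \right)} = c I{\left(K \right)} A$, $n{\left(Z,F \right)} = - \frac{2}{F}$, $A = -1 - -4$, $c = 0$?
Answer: $1764$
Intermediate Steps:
$A = 3$ ($A = -1 + 4 = 3$)
$Y{\left(K \right)} = 0$ ($Y{\left(K \right)} = 0 \left(-1\right) 3 = 0 \cdot 3 = 0$)
$36 \left(\frac{Y{\left(n{\left(-1,1 \right)} \right)}}{-56} + \left(-3 - 4\right)^{2}\right) = 36 \left(\frac{0}{-56} + \left(-3 - 4\right)^{2}\right) = 36 \left(0 \left(- \frac{1}{56}\right) + \left(-7\right)^{2}\right) = 36 \left(0 + 49\right) = 36 \cdot 49 = 1764$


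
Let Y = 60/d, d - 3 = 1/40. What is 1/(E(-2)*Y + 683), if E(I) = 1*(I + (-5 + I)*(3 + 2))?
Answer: -121/6157 ≈ -0.019652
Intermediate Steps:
d = 121/40 (d = 3 + 1/40 = 121/40 ≈ 3.0250)
E(I) = -25 + 6*I (E(I) = 1*(I + (-5 + I)*5) = 1*(I + (-25 + 5*I)) = 1*(-25 + 6*I) = -25 + 6*I)
Y = 2400/121 (Y = 60/(121/40) = 60*(40/121) = 2400/121 ≈ 19.835)
1/(E(-2)*Y + 683) = 1/((-25 + 6*(-2))*(2400/121) + 683) = 1/((-25 - 12)*(2400/121) + 683) = 1/(-37*2400/121 + 683) = 1/(-88800/121 + 683) = 1/(-6157/121) = -121/6157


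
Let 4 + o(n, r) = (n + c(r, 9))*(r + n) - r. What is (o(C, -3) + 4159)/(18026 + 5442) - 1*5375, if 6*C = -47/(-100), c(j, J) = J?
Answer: -45409092668591/8448480000 ≈ -5374.8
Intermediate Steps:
C = 47/600 (C = (-47/(-100))/6 = (-47*(-1/100))/6 = (⅙)*(47/100) = 47/600 ≈ 0.078333)
o(n, r) = -4 - r + (9 + n)*(n + r) (o(n, r) = -4 + ((n + 9)*(r + n) - r) = -4 + ((9 + n)*(n + r) - r) = -4 + (-r + (9 + n)*(n + r)) = -4 - r + (9 + n)*(n + r))
(o(C, -3) + 4159)/(18026 + 5442) - 1*5375 = ((-4 + (47/600)² + 8*(-3) + 9*(47/600) + (47/600)*(-3)) + 4159)/(18026 + 5442) - 1*5375 = ((-4 + 2209/360000 - 24 + 141/200 - 47/200) + 4159)/23468 - 5375 = (-9908591/360000 + 4159)*(1/23468) - 5375 = (1487331409/360000)*(1/23468) - 5375 = 1487331409/8448480000 - 5375 = -45409092668591/8448480000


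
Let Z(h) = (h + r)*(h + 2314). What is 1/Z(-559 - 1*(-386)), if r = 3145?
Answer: 1/6363052 ≈ 1.5716e-7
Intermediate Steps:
Z(h) = (2314 + h)*(3145 + h) (Z(h) = (h + 3145)*(h + 2314) = (3145 + h)*(2314 + h) = (2314 + h)*(3145 + h))
1/Z(-559 - 1*(-386)) = 1/(7277530 + (-559 - 1*(-386))² + 5459*(-559 - 1*(-386))) = 1/(7277530 + (-559 + 386)² + 5459*(-559 + 386)) = 1/(7277530 + (-173)² + 5459*(-173)) = 1/(7277530 + 29929 - 944407) = 1/6363052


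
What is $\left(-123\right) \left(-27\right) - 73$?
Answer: $3248$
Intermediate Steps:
$\left(-123\right) \left(-27\right) - 73 = 3321 - 73 = 3248$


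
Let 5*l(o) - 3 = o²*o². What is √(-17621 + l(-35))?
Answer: 21*√16015/5 ≈ 531.51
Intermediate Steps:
l(o) = ⅗ + o⁴/5 (l(o) = ⅗ + (o²*o²)/5 = ⅗ + o⁴/5)
√(-17621 + l(-35)) = √(-17621 + (⅗ + (⅕)*(-35)⁴)) = √(-17621 + (⅗ + (⅕)*1500625)) = √(-17621 + (⅗ + 300125)) = √(-17621 + 1500628/5) = √(1412523/5) = 21*√16015/5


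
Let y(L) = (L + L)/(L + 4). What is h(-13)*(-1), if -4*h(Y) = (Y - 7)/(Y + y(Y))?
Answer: 45/91 ≈ 0.49451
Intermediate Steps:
y(L) = 2*L/(4 + L) (y(L) = (2*L)/(4 + L) = 2*L/(4 + L))
h(Y) = -(-7 + Y)/(4*(Y + 2*Y/(4 + Y))) (h(Y) = -(Y - 7)/(4*(Y + 2*Y/(4 + Y))) = -(-7 + Y)/(4*(Y + 2*Y/(4 + Y))))
h(-13)*(-1) = -¼*(-7 - 13)*(4 - 13)/(-13*(6 - 13))*(-1) = -¼*(-1/13)*(-20)*(-9)/(-7)*(-1) = -¼*(-1/13)*(-⅐)*(-20)*(-9)*(-1) = -45/91*(-1) = 45/91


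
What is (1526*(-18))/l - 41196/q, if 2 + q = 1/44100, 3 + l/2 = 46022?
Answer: 83603512403334/4058829781 ≈ 20598.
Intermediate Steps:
l = 92038 (l = -6 + 2*46022 = -6 + 92044 = 92038)
q = -88199/44100 (q = -2 + 1/44100 = -88199/44100 ≈ -2.0000)
(1526*(-18))/l - 41196/q = (1526*(-18))/92038 - 41196/(-88199/44100) = -27468*1/92038 - 41196*(-44100/88199) = -13734/46019 + 1816743600/88199 = 83603512403334/4058829781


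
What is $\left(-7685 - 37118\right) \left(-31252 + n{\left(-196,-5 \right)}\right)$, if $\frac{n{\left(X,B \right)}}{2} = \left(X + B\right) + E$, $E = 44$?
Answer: $1414251498$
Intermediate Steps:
$n{\left(X,B \right)} = 88 + 2 B + 2 X$ ($n{\left(X,B \right)} = 2 \left(\left(X + B\right) + 44\right) = 2 \left(\left(B + X\right) + 44\right) = 2 \left(44 + B + X\right) = 88 + 2 B + 2 X$)
$\left(-7685 - 37118\right) \left(-31252 + n{\left(-196,-5 \right)}\right) = \left(-7685 - 37118\right) \left(-31252 + \left(88 + 2 \left(-5\right) + 2 \left(-196\right)\right)\right) = - 44803 \left(-31252 - 314\right) = \left(-44803\right) \left(-31566\right) = 1414251498$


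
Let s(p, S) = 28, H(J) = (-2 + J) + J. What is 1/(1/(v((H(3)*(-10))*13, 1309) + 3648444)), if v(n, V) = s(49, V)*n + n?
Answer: 3633364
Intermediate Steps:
H(J) = -2 + 2*J
v(n, V) = 29*n (v(n, V) = 28*n + n = 29*n)
1/(1/(v((H(3)*(-10))*13, 1309) + 3648444)) = 1/(1/(29*(((-2 + 2*3)*(-10))*13) + 3648444)) = 1/(1/(29*(((-2 + 6)*(-10))*13) + 3648444)) = 1/(1/(29*((4*(-10))*13) + 3648444)) = 1/(1/(29*(-40*13) + 3648444)) = 1/(1/(29*(-520) + 3648444)) = 1/(1/(-15080 + 3648444)) = 1/(1/3633364) = 3633364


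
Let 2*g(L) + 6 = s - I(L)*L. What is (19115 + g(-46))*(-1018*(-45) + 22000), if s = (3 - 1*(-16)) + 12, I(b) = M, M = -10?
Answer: 1281439475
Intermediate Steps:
I(b) = -10
s = 31 (s = (3 + 16) + 12 = 19 + 12 = 31)
g(L) = 25/2 + 5*L (g(L) = -3 + (31 - (-10)*L)/2 = -3 + (31 + 10*L)/2 = -3 + (31/2 + 5*L) = 25/2 + 5*L)
(19115 + g(-46))*(-1018*(-45) + 22000) = (19115 + (25/2 + 5*(-46)))*(-1018*(-45) + 22000) = (19115 + (25/2 - 230))*(45810 + 22000) = (19115 - 435/2)*67810 = (37795/2)*67810 = 1281439475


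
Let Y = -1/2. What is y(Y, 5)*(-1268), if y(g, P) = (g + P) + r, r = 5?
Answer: -12046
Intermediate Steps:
Y = -½ (Y = -1*½ = -½ ≈ -0.50000)
y(g, P) = 5 + P + g (y(g, P) = (g + P) + 5 = (P + g) + 5 = 5 + P + g)
y(Y, 5)*(-1268) = (5 + 5 - ½)*(-1268) = (19/2)*(-1268) = -12046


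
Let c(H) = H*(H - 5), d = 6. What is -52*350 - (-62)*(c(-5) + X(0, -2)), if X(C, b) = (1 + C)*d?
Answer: -14728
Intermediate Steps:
c(H) = H*(-5 + H)
X(C, b) = 6 + 6*C (X(C, b) = (1 + C)*6 = 6 + 6*C)
-52*350 - (-62)*(c(-5) + X(0, -2)) = -52*350 - (-62)*(-5*(-5 - 5) + (6 + 6*0)) = -18200 - (-62)*(-5*(-10) + (6 + 0)) = -18200 - (-62)*(50 + 6) = -18200 - (-62)*56 = -18200 - 1*(-3472) = -18200 + 3472 = -14728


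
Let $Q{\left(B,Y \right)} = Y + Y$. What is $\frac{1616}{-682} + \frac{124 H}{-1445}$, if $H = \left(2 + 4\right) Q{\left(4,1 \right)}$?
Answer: $- \frac{1674968}{492745} \approx -3.3993$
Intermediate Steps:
$Q{\left(B,Y \right)} = 2 Y$
$H = 12$ ($H = \left(2 + 4\right) 2 \cdot 1 = 6 \cdot 2 = 12$)
$\frac{1616}{-682} + \frac{124 H}{-1445} = \frac{1616}{-682} + \frac{124 \cdot 12}{-1445} = 1616 \left(- \frac{1}{682}\right) + 1488 \left(- \frac{1}{1445}\right) = - \frac{808}{341} - \frac{1488}{1445} = - \frac{1674968}{492745}$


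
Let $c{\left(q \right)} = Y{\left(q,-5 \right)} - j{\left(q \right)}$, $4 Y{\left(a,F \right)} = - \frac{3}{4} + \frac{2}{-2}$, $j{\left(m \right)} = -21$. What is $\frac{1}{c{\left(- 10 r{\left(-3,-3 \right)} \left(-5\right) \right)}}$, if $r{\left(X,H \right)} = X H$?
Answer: $\frac{16}{329} \approx 0.048632$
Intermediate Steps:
$r{\left(X,H \right)} = H X$
$Y{\left(a,F \right)} = - \frac{7}{16}$ ($Y{\left(a,F \right)} = \frac{- \frac{3}{4} + \frac{2}{-2}}{4} = \frac{\left(-3\right) \frac{1}{4} + 2 \left(- \frac{1}{2}\right)}{4} = \frac{- \frac{3}{4} - 1}{4} = \frac{1}{4} \left(- \frac{7}{4}\right) = - \frac{7}{16}$)
$c{\left(q \right)} = \frac{329}{16}$ ($c{\left(q \right)} = - \frac{7}{16} - -21 = - \frac{7}{16} + 21 = \frac{329}{16}$)
$\frac{1}{c{\left(- 10 r{\left(-3,-3 \right)} \left(-5\right) \right)}} = \frac{1}{\frac{329}{16}} = \frac{16}{329}$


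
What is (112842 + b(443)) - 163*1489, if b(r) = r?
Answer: -129422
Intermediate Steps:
(112842 + b(443)) - 163*1489 = (112842 + 443) - 163*1489 = 113285 - 242707 = -129422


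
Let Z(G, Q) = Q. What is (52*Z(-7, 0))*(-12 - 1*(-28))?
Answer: 0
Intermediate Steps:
(52*Z(-7, 0))*(-12 - 1*(-28)) = (52*0)*(-12 - 1*(-28)) = 0*(-12 + 28) = 0*16 = 0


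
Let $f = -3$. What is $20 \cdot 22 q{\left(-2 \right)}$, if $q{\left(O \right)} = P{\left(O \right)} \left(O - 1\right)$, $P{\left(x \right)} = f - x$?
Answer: $1320$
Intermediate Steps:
$P{\left(x \right)} = -3 - x$
$q{\left(O \right)} = \left(-1 + O\right) \left(-3 - O\right)$ ($q{\left(O \right)} = \left(-3 - O\right) \left(O - 1\right) = \left(-3 - O\right) \left(-1 + O\right) = \left(-1 + O\right) \left(-3 - O\right)$)
$20 \cdot 22 q{\left(-2 \right)} = 20 \cdot 22 \left(- \left(-1 - 2\right) \left(3 - 2\right)\right) = 440 \left(\left(-1\right) \left(-3\right) 1\right) = 440 \cdot 3 = 1320$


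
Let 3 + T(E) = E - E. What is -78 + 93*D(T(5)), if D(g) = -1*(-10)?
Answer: 852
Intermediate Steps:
T(E) = -3 (T(E) = -3 + (E - E) = -3 + 0 = -3)
D(g) = 10
-78 + 93*D(T(5)) = -78 + 93*10 = -78 + 930 = 852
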